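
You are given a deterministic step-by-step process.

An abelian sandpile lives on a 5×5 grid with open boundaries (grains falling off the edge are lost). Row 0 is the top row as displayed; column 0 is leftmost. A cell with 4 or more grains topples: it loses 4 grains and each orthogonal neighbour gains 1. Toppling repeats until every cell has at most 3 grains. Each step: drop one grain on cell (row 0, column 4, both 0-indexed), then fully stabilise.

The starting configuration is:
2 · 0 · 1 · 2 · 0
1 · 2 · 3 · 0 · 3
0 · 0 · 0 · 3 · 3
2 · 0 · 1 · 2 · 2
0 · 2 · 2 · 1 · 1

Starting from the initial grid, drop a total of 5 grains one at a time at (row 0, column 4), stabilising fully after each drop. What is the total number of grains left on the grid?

[0] 2 · 0 · 1 · 2 · 0
1 · 2 · 3 · 0 · 3
0 · 0 · 0 · 3 · 3
2 · 0 · 1 · 2 · 2
0 · 2 · 2 · 1 · 1
[1] 2 · 0 · 1 · 2 · 1
1 · 2 · 3 · 0 · 3
0 · 0 · 0 · 3 · 3
2 · 0 · 1 · 2 · 2
0 · 2 · 2 · 1 · 1
[2] 2 · 0 · 1 · 2 · 2
1 · 2 · 3 · 0 · 3
0 · 0 · 0 · 3 · 3
2 · 0 · 1 · 2 · 2
0 · 2 · 2 · 1 · 1
[3] 2 · 0 · 1 · 2 · 3
1 · 2 · 3 · 0 · 3
0 · 0 · 0 · 3 · 3
2 · 0 · 1 · 2 · 2
0 · 2 · 2 · 1 · 1
[4] 2 · 0 · 1 · 3 · 1
1 · 2 · 3 · 2 · 1
0 · 0 · 1 · 0 · 1
2 · 0 · 1 · 3 · 3
0 · 2 · 2 · 1 · 1
[5] 2 · 0 · 1 · 3 · 2
1 · 2 · 3 · 2 · 1
0 · 0 · 1 · 0 · 1
2 · 0 · 1 · 3 · 3
0 · 2 · 2 · 1 · 1

34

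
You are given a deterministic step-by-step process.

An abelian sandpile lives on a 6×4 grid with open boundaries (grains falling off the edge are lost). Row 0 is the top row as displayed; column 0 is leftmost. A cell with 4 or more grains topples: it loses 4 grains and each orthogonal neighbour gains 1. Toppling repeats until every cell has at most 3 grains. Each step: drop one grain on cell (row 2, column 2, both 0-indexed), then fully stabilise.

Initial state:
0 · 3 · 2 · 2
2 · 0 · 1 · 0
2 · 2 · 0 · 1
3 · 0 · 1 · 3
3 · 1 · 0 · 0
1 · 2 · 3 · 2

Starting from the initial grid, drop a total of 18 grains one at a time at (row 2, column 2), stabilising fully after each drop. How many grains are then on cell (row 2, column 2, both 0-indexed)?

2

step 0: 0 · 3 · 2 · 2
2 · 0 · 1 · 0
2 · 2 · 0 · 1
3 · 0 · 1 · 3
3 · 1 · 0 · 0
1 · 2 · 3 · 2
step 1: 0 · 3 · 2 · 2
2 · 0 · 1 · 0
2 · 2 · 1 · 1
3 · 0 · 1 · 3
3 · 1 · 0 · 0
1 · 2 · 3 · 2
step 2: 0 · 3 · 2 · 2
2 · 0 · 1 · 0
2 · 2 · 2 · 1
3 · 0 · 1 · 3
3 · 1 · 0 · 0
1 · 2 · 3 · 2
step 3: 0 · 3 · 2 · 2
2 · 0 · 1 · 0
2 · 2 · 3 · 1
3 · 0 · 1 · 3
3 · 1 · 0 · 0
1 · 2 · 3 · 2
step 4: 0 · 3 · 2 · 2
2 · 0 · 2 · 0
2 · 3 · 0 · 2
3 · 0 · 2 · 3
3 · 1 · 0 · 0
1 · 2 · 3 · 2
step 5: 0 · 3 · 2 · 2
2 · 0 · 2 · 0
2 · 3 · 1 · 2
3 · 0 · 2 · 3
3 · 1 · 0 · 0
1 · 2 · 3 · 2
step 6: 0 · 3 · 2 · 2
2 · 0 · 2 · 0
2 · 3 · 2 · 2
3 · 0 · 2 · 3
3 · 1 · 0 · 0
1 · 2 · 3 · 2
step 7: 0 · 3 · 2 · 2
2 · 0 · 2 · 0
2 · 3 · 3 · 2
3 · 0 · 2 · 3
3 · 1 · 0 · 0
1 · 2 · 3 · 2
step 8: 0 · 3 · 2 · 2
2 · 1 · 3 · 0
3 · 0 · 1 · 3
3 · 1 · 3 · 3
3 · 1 · 0 · 0
1 · 2 · 3 · 2
step 9: 0 · 3 · 2 · 2
2 · 1 · 3 · 0
3 · 0 · 2 · 3
3 · 1 · 3 · 3
3 · 1 · 0 · 0
1 · 2 · 3 · 2
step 10: 0 · 3 · 2 · 2
2 · 1 · 3 · 0
3 · 0 · 3 · 3
3 · 1 · 3 · 3
3 · 1 · 0 · 0
1 · 2 · 3 · 2
step 11: 0 · 3 · 3 · 2
2 · 2 · 0 · 2
3 · 1 · 3 · 1
3 · 2 · 1 · 1
3 · 1 · 1 · 1
1 · 2 · 3 · 2
step 12: 0 · 3 · 3 · 2
2 · 2 · 1 · 2
3 · 2 · 0 · 2
3 · 2 · 2 · 1
3 · 1 · 1 · 1
1 · 2 · 3 · 2
step 13: 0 · 3 · 3 · 2
2 · 2 · 1 · 2
3 · 2 · 1 · 2
3 · 2 · 2 · 1
3 · 1 · 1 · 1
1 · 2 · 3 · 2
step 14: 0 · 3 · 3 · 2
2 · 2 · 1 · 2
3 · 2 · 2 · 2
3 · 2 · 2 · 1
3 · 1 · 1 · 1
1 · 2 · 3 · 2
step 15: 0 · 3 · 3 · 2
2 · 2 · 1 · 2
3 · 2 · 3 · 2
3 · 2 · 2 · 1
3 · 1 · 1 · 1
1 · 2 · 3 · 2
step 16: 0 · 3 · 3 · 2
2 · 2 · 2 · 2
3 · 3 · 0 · 3
3 · 2 · 3 · 1
3 · 1 · 1 · 1
1 · 2 · 3 · 2
step 17: 0 · 3 · 3 · 2
2 · 2 · 2 · 2
3 · 3 · 1 · 3
3 · 2 · 3 · 1
3 · 1 · 1 · 1
1 · 2 · 3 · 2
step 18: 0 · 3 · 3 · 2
2 · 2 · 2 · 2
3 · 3 · 2 · 3
3 · 2 · 3 · 1
3 · 1 · 1 · 1
1 · 2 · 3 · 2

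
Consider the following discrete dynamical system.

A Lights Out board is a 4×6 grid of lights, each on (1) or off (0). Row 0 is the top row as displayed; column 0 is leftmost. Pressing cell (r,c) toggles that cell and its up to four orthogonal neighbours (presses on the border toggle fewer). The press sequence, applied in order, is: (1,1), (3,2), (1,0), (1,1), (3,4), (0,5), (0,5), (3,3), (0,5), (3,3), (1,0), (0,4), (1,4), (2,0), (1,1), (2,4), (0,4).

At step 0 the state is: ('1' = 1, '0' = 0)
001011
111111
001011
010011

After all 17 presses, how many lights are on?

11

gen 0: 001011
111111
001011
010011
gen 1: 011011
000111
011011
010011
gen 2: 011011
000111
010011
001111
gen 3: 111011
110111
110011
001111
gen 4: 101011
001111
100011
001111
gen 5: 101011
001111
100001
001000
gen 6: 101000
001110
100001
001000
gen 7: 101011
001111
100001
001000
gen 8: 101011
001111
100101
000110
gen 9: 101000
001110
100101
000110
gen 10: 101000
001110
100001
001000
gen 11: 001000
111110
000001
001000
gen 12: 001111
111100
000001
001000
gen 13: 001101
111011
000011
001000
gen 14: 001101
011011
110011
101000
gen 15: 011101
100011
100011
101000
gen 16: 011101
100001
100100
101010
gen 17: 011010
100011
100100
101010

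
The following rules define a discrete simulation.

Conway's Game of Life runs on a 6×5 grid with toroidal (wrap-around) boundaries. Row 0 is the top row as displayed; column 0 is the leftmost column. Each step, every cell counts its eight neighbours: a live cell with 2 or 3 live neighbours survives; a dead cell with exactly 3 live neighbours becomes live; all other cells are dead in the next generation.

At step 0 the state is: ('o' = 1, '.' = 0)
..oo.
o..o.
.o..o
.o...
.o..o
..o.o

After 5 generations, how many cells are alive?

[0] ..oo.
o..o.
.o..o
.o...
.o..o
..o.o
[1] .oo..
oo.o.
.oo.o
.oo..
.ooo.
ooo.o
[2] .....
...oo
....o
.....
....o
....o
[3] ...oo
...oo
...oo
.....
.....
.....
[4] ...oo
o.o..
...oo
.....
.....
.....
[5] ...oo
o.o..
...oo
.....
.....
.....

6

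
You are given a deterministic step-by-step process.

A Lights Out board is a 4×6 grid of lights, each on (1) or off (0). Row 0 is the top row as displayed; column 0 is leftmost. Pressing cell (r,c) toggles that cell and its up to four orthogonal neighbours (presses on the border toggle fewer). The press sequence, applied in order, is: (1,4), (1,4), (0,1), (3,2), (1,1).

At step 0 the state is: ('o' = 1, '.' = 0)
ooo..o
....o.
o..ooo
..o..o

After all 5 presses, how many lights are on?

14

t=0: ooo..o
....o.
o..ooo
..o..o
t=1: ooo.oo
...o.o
o..o.o
..o..o
t=2: ooo..o
....o.
o..ooo
..o..o
t=3: .....o
.o..o.
o..ooo
..o..o
t=4: .....o
.o..o.
o.oooo
.o.o.o
t=5: .o...o
o.o.o.
oooooo
.o.o.o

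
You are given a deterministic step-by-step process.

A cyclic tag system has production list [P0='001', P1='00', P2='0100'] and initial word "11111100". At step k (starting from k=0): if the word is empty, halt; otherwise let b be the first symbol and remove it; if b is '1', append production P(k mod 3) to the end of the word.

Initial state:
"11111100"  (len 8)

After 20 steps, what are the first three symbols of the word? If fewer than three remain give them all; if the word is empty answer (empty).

step 0: "11111100"  (len 8)
step 1: "1111100001"  (len 10)
step 2: "11110000100"  (len 11)
step 3: "11100001000100"  (len 14)
step 4: "1100001000100001"  (len 16)
step 5: "10000100010000100"  (len 17)
step 6: "00001000100001000100"  (len 20)
step 7: "0001000100001000100"  (len 19)
step 8: "001000100001000100"  (len 18)
step 9: "01000100001000100"  (len 17)
step 10: "1000100001000100"  (len 16)
step 11: "00010000100010000"  (len 17)
step 12: "0010000100010000"  (len 16)
step 13: "010000100010000"  (len 15)
step 14: "10000100010000"  (len 14)
step 15: "00001000100000100"  (len 17)
step 16: "0001000100000100"  (len 16)
step 17: "001000100000100"  (len 15)
step 18: "01000100000100"  (len 14)
step 19: "1000100000100"  (len 13)
step 20: "00010000010000"  (len 14)

000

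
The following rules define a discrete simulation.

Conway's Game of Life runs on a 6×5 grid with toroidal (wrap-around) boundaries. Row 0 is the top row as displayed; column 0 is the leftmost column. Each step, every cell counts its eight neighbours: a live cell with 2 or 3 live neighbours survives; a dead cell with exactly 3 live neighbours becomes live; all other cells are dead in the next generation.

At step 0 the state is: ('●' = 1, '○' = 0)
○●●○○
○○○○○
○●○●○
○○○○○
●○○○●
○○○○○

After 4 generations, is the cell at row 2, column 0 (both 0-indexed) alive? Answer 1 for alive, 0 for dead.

1

[0] ○●●○○
○○○○○
○●○●○
○○○○○
●○○○●
○○○○○
[1] ○○○○○
○●○○○
○○○○○
●○○○●
○○○○○
●●○○○
[2] ●●○○○
○○○○○
●○○○○
○○○○○
○●○○●
○○○○○
[3] ○○○○○
●●○○○
○○○○○
●○○○○
○○○○○
○●○○○
[4] ●●○○○
○○○○○
●●○○○
○○○○○
○○○○○
○○○○○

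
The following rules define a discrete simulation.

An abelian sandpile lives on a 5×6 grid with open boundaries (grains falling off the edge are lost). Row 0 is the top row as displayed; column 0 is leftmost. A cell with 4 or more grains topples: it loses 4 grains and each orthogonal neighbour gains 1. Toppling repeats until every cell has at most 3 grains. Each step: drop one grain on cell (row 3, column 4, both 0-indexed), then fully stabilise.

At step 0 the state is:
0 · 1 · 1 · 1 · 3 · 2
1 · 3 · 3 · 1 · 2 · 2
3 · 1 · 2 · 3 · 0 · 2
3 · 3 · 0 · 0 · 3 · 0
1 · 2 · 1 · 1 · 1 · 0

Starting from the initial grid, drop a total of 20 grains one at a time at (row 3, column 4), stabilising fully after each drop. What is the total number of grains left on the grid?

k=0  0 · 1 · 1 · 1 · 3 · 2
1 · 3 · 3 · 1 · 2 · 2
3 · 1 · 2 · 3 · 0 · 2
3 · 3 · 0 · 0 · 3 · 0
1 · 2 · 1 · 1 · 1 · 0
k=1  0 · 1 · 1 · 1 · 3 · 2
1 · 3 · 3 · 1 · 2 · 2
3 · 1 · 2 · 3 · 1 · 2
3 · 3 · 0 · 1 · 0 · 1
1 · 2 · 1 · 1 · 2 · 0
k=2  0 · 1 · 1 · 1 · 3 · 2
1 · 3 · 3 · 1 · 2 · 2
3 · 1 · 2 · 3 · 1 · 2
3 · 3 · 0 · 1 · 1 · 1
1 · 2 · 1 · 1 · 2 · 0
k=3  0 · 1 · 1 · 1 · 3 · 2
1 · 3 · 3 · 1 · 2 · 2
3 · 1 · 2 · 3 · 1 · 2
3 · 3 · 0 · 1 · 2 · 1
1 · 2 · 1 · 1 · 2 · 0
k=4  0 · 1 · 1 · 1 · 3 · 2
1 · 3 · 3 · 1 · 2 · 2
3 · 1 · 2 · 3 · 1 · 2
3 · 3 · 0 · 1 · 3 · 1
1 · 2 · 1 · 1 · 2 · 0
k=5  0 · 1 · 1 · 1 · 3 · 2
1 · 3 · 3 · 1 · 2 · 2
3 · 1 · 2 · 3 · 2 · 2
3 · 3 · 0 · 2 · 0 · 2
1 · 2 · 1 · 1 · 3 · 0
k=6  0 · 1 · 1 · 1 · 3 · 2
1 · 3 · 3 · 1 · 2 · 2
3 · 1 · 2 · 3 · 2 · 2
3 · 3 · 0 · 2 · 1 · 2
1 · 2 · 1 · 1 · 3 · 0
k=7  0 · 1 · 1 · 1 · 3 · 2
1 · 3 · 3 · 1 · 2 · 2
3 · 1 · 2 · 3 · 2 · 2
3 · 3 · 0 · 2 · 2 · 2
1 · 2 · 1 · 1 · 3 · 0
k=8  0 · 1 · 1 · 1 · 3 · 2
1 · 3 · 3 · 1 · 2 · 2
3 · 1 · 2 · 3 · 2 · 2
3 · 3 · 0 · 2 · 3 · 2
1 · 2 · 1 · 1 · 3 · 0
k=9  0 · 1 · 1 · 1 · 3 · 2
1 · 3 · 3 · 1 · 2 · 2
3 · 1 · 2 · 3 · 3 · 2
3 · 3 · 0 · 3 · 1 · 3
1 · 2 · 1 · 2 · 0 · 1
k=10  0 · 1 · 1 · 1 · 3 · 2
1 · 3 · 3 · 1 · 2 · 2
3 · 1 · 2 · 3 · 3 · 2
3 · 3 · 0 · 3 · 2 · 3
1 · 2 · 1 · 2 · 0 · 1
k=11  0 · 1 · 1 · 1 · 3 · 2
1 · 3 · 3 · 1 · 2 · 2
3 · 1 · 2 · 3 · 3 · 2
3 · 3 · 0 · 3 · 3 · 3
1 · 2 · 1 · 2 · 0 · 1
k=12  0 · 1 · 1 · 1 · 3 · 2
1 · 3 · 3 · 2 · 3 · 3
3 · 1 · 3 · 1 · 2 · 0
3 · 3 · 1 · 1 · 3 · 1
1 · 2 · 1 · 3 · 1 · 2
k=13  0 · 1 · 1 · 1 · 3 · 2
1 · 3 · 3 · 2 · 3 · 3
3 · 1 · 3 · 1 · 3 · 0
3 · 3 · 1 · 2 · 0 · 2
1 · 2 · 1 · 3 · 2 · 2
k=14  0 · 1 · 1 · 1 · 3 · 2
1 · 3 · 3 · 2 · 3 · 3
3 · 1 · 3 · 1 · 3 · 0
3 · 3 · 1 · 2 · 1 · 2
1 · 2 · 1 · 3 · 2 · 2
k=15  0 · 1 · 1 · 1 · 3 · 2
1 · 3 · 3 · 2 · 3 · 3
3 · 1 · 3 · 1 · 3 · 0
3 · 3 · 1 · 2 · 2 · 2
1 · 2 · 1 · 3 · 2 · 2
k=16  0 · 1 · 1 · 1 · 3 · 2
1 · 3 · 3 · 2 · 3 · 3
3 · 1 · 3 · 1 · 3 · 0
3 · 3 · 1 · 2 · 3 · 2
1 · 2 · 1 · 3 · 2 · 2
k=17  0 · 1 · 1 · 2 · 1 · 0
1 · 3 · 3 · 3 · 2 · 1
3 · 1 · 3 · 2 · 1 · 2
3 · 3 · 1 · 3 · 1 · 3
1 · 2 · 1 · 3 · 3 · 2
k=18  0 · 1 · 1 · 2 · 1 · 0
1 · 3 · 3 · 3 · 2 · 1
3 · 1 · 3 · 2 · 1 · 2
3 · 3 · 1 · 3 · 2 · 3
1 · 2 · 1 · 3 · 3 · 2
k=19  0 · 1 · 1 · 2 · 1 · 0
1 · 3 · 3 · 3 · 2 · 1
3 · 1 · 3 · 2 · 1 · 2
3 · 3 · 1 · 3 · 3 · 3
1 · 2 · 1 · 3 · 3 · 2
k=20  0 · 1 · 1 · 2 · 1 · 0
1 · 3 · 3 · 3 · 2 · 1
3 · 1 · 3 · 3 · 2 · 3
3 · 3 · 2 · 1 · 3 · 1
1 · 2 · 2 · 1 · 2 · 0

54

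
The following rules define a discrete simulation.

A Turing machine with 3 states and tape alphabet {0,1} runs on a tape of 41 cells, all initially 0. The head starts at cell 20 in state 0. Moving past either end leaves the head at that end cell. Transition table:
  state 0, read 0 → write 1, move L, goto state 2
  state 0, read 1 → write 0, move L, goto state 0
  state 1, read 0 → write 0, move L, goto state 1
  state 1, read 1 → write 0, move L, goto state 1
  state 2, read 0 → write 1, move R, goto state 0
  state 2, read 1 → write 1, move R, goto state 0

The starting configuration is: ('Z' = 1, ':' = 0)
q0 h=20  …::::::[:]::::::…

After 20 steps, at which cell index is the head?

step 0: q0 h=20  …::::::[:]::::::…
step 1: q2 h=19  …::::::[:]Z:::::…
step 2: q0 h=20  …:::::Z[Z]::::::…
step 3: q0 h=19  …::::::[Z]::::::…
step 4: q0 h=18  …::::::[:]::::::…
step 5: q2 h=17  …::::::[:]Z:::::…
step 6: q0 h=18  …:::::Z[Z]::::::…
step 7: q0 h=17  …::::::[Z]::::::…
step 8: q0 h=16  …::::::[:]::::::…
step 9: q2 h=15  …::::::[:]Z:::::…
step 10: q0 h=16  …:::::Z[Z]::::::…
step 11: q0 h=15  …::::::[Z]::::::…
step 12: q0 h=14  …::::::[:]::::::…
step 13: q2 h=13  …::::::[:]Z:::::…
step 14: q0 h=14  …:::::Z[Z]::::::…
step 15: q0 h=13  …::::::[Z]::::::…
step 16: q0 h=12  …::::::[:]::::::…
step 17: q2 h=11  …::::::[:]Z:::::…
step 18: q0 h=12  …:::::Z[Z]::::::…
step 19: q0 h=11  …::::::[Z]::::::…
step 20: q0 h=10  …::::::[:]::::::…

10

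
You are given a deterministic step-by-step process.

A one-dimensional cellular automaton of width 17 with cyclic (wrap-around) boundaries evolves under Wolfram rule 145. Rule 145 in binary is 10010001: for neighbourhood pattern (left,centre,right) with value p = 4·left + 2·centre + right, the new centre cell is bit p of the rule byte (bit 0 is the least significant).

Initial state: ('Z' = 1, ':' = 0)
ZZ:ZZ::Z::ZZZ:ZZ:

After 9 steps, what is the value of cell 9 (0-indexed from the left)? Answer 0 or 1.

t=0: ZZ:ZZ::Z::ZZZ:ZZ:
t=1: :::::Z::Z::Z:::::
t=2: ZZZZ::Z::Z::ZZZZZ
t=3: ZZZ:Z::Z::Z::ZZZZ
t=4: ZZ:::Z::Z::Z::ZZZ
t=5: Z:ZZ::Z::Z::Z::ZZ
t=6: ::::Z::Z::Z::Z::Z
t=7: ZZZ::Z::Z::Z::Z::
t=8: :Z:Z::Z::Z::Z::Z:
t=9: ::::Z::Z::Z::Z::Z

0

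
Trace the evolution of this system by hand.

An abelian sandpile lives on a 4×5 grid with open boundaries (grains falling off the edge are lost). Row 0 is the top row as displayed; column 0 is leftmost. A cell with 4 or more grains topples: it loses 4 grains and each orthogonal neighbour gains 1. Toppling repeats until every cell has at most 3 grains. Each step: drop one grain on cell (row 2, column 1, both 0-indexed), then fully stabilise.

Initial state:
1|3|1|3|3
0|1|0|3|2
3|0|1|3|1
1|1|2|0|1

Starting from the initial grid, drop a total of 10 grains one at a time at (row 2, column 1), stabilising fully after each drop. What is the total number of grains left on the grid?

gen 0: 1|3|1|3|3
0|1|0|3|2
3|0|1|3|1
1|1|2|0|1
gen 1: 1|3|1|3|3
0|1|0|3|2
3|1|1|3|1
1|1|2|0|1
gen 2: 1|3|1|3|3
0|1|0|3|2
3|2|1|3|1
1|1|2|0|1
gen 3: 1|3|1|3|3
0|1|0|3|2
3|3|1|3|1
1|1|2|0|1
gen 4: 1|3|1|3|3
1|2|0|3|2
0|1|2|3|1
2|2|2|0|1
gen 5: 1|3|1|3|3
1|2|0|3|2
0|2|2|3|1
2|2|2|0|1
gen 6: 1|3|1|3|3
1|2|0|3|2
0|3|2|3|1
2|2|2|0|1
gen 7: 1|3|1|3|3
1|3|0|3|2
1|0|3|3|1
2|3|2|0|1
gen 8: 1|3|1|3|3
1|3|0|3|2
1|1|3|3|1
2|3|2|0|1
gen 9: 1|3|1|3|3
1|3|0|3|2
1|2|3|3|1
2|3|2|0|1
gen 10: 1|3|1|3|3
1|3|0|3|2
1|3|3|3|1
2|3|2|0|1

39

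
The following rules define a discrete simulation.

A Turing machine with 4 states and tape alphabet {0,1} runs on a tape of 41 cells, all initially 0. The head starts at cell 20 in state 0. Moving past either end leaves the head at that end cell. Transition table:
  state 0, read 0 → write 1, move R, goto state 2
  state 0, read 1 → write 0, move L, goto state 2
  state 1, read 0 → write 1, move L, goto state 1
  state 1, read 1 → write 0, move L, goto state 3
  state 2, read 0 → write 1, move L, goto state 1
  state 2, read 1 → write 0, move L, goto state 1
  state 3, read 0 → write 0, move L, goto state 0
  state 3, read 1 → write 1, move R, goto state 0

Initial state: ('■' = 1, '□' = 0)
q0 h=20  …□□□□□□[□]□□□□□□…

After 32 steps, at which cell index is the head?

gen 0: q0 h=20  …□□□□□□[□]□□□□□□…
gen 1: q2 h=21  …□□□□□■[□]□□□□□□…
gen 2: q1 h=20  …□□□□□□[■]■□□□□□…
gen 3: q3 h=19  …□□□□□□[□]□■□□□□…
gen 4: q0 h=18  …□□□□□□[□]□□■□□□…
gen 5: q2 h=19  …□□□□□■[□]□■□□□□…
gen 6: q1 h=18  …□□□□□□[■]■□■□□□…
gen 7: q3 h=17  …□□□□□□[□]□■□■□□…
gen 8: q0 h=16  …□□□□□□[□]□□■□■□…
gen 9: q2 h=17  …□□□□□■[□]□■□■□□…
gen 10: q1 h=16  …□□□□□□[■]■□■□■□…
gen 11: q3 h=15  …□□□□□□[□]□■□■□■…
gen 12: q0 h=14  …□□□□□□[□]□□■□■□…
gen 13: q2 h=15  …□□□□□■[□]□■□■□■…
gen 14: q1 h=14  …□□□□□□[■]■□■□■□…
gen 15: q3 h=13  …□□□□□□[□]□■□■□■…
gen 16: q0 h=12  …□□□□□□[□]□□■□■□…
gen 17: q2 h=13  …□□□□□■[□]□■□■□■…
gen 18: q1 h=12  …□□□□□□[■]■□■□■□…
gen 19: q3 h=11  …□□□□□□[□]□■□■□■…
gen 20: q0 h=10  …□□□□□□[□]□□■□■□…
gen 21: q2 h=11  …□□□□□■[□]□■□■□■…
gen 22: q1 h=10  …□□□□□□[■]■□■□■□…
gen 23: q3 h= 9  …□□□□□□[□]□■□■□■…
gen 24: q0 h= 8  …□□□□□□[□]□□■□■□…
gen 25: q2 h= 9  …□□□□□■[□]□■□■□■…
gen 26: q1 h= 8  …□□□□□□[■]■□■□■□…
gen 27: q3 h= 7  …□□□□□□[□]□■□■□■…
gen 28: q0 h= 6  |□□□□□□[□]□□■□■□…
gen 29: q2 h= 7  …□□□□□■[□]□■□■□■…
gen 30: q1 h= 6  |□□□□□□[■]■□■□■□…
gen 31: q3 h= 5  |□□□□□[□]□■□■□■…
gen 32: q0 h= 4  |□□□□[□]□□■□■□…

4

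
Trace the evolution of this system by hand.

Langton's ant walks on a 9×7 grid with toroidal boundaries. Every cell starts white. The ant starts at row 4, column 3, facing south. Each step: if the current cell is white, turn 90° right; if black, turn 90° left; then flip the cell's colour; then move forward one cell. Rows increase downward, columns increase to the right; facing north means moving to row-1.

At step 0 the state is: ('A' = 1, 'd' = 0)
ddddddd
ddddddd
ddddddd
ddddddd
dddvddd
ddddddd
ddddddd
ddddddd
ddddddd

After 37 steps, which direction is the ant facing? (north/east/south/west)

0) ddddddd
ddddddd
ddddddd
ddddddd
dddvddd
ddddddd
ddddddd
ddddddd
ddddddd
1) ddddddd
ddddddd
ddddddd
ddddddd
dd<Addd
ddddddd
ddddddd
ddddddd
ddddddd
2) ddddddd
ddddddd
ddddddd
dd^dddd
ddAAddd
ddddddd
ddddddd
ddddddd
ddddddd
3) ddddddd
ddddddd
ddddddd
ddA>ddd
ddAAddd
ddddddd
ddddddd
ddddddd
ddddddd
4) ddddddd
ddddddd
ddddddd
ddAAddd
ddAvddd
ddddddd
ddddddd
ddddddd
ddddddd
5) ddddddd
ddddddd
ddddddd
ddAAddd
ddAd>dd
ddddddd
ddddddd
ddddddd
ddddddd
6) ddddddd
ddddddd
ddddddd
ddAAddd
ddAdAdd
ddddvdd
ddddddd
ddddddd
ddddddd
7) ddddddd
ddddddd
ddddddd
ddAAddd
ddAdAdd
ddd<Add
ddddddd
ddddddd
ddddddd
8) ddddddd
ddddddd
ddddddd
ddAAddd
ddA^Add
dddAAdd
ddddddd
ddddddd
ddddddd
9) ddddddd
ddddddd
ddddddd
ddAAddd
ddAA>dd
dddAAdd
ddddddd
ddddddd
ddddddd
10) ddddddd
ddddddd
ddddddd
ddAA^dd
ddAAddd
dddAAdd
ddddddd
ddddddd
ddddddd
11) ddddddd
ddddddd
ddddddd
ddAAA>d
ddAAddd
dddAAdd
ddddddd
ddddddd
ddddddd
12) ddddddd
ddddddd
ddddddd
ddAAAAd
ddAAdvd
dddAAdd
ddddddd
ddddddd
ddddddd
13) ddddddd
ddddddd
ddddddd
ddAAAAd
ddAA<Ad
dddAAdd
ddddddd
ddddddd
ddddddd
14) ddddddd
ddddddd
ddddddd
ddAA^Ad
ddAAAAd
dddAAdd
ddddddd
ddddddd
ddddddd
15) ddddddd
ddddddd
ddddddd
ddA<dAd
ddAAAAd
dddAAdd
ddddddd
ddddddd
ddddddd
16) ddddddd
ddddddd
ddddddd
ddAddAd
ddAvAAd
dddAAdd
ddddddd
ddddddd
ddddddd
17) ddddddd
ddddddd
ddddddd
ddAddAd
ddAd>Ad
dddAAdd
ddddddd
ddddddd
ddddddd
18) ddddddd
ddddddd
ddddddd
ddAd^Ad
ddAddAd
dddAAdd
ddddddd
ddddddd
ddddddd
19) ddddddd
ddddddd
ddddddd
ddAdA>d
ddAddAd
dddAAdd
ddddddd
ddddddd
ddddddd
20) ddddddd
ddddddd
ddddd^d
ddAdAdd
ddAddAd
dddAAdd
ddddddd
ddddddd
ddddddd
21) ddddddd
ddddddd
dddddA>
ddAdAdd
ddAddAd
dddAAdd
ddddddd
ddddddd
ddddddd
22) ddddddd
ddddddd
dddddAA
ddAdAdv
ddAddAd
dddAAdd
ddddddd
ddddddd
ddddddd
23) ddddddd
ddddddd
dddddAA
ddAdA<A
ddAddAd
dddAAdd
ddddddd
ddddddd
ddddddd
24) ddddddd
ddddddd
ddddd^A
ddAdAAA
ddAddAd
dddAAdd
ddddddd
ddddddd
ddddddd
25) ddddddd
ddddddd
dddd<dA
ddAdAAA
ddAddAd
dddAAdd
ddddddd
ddddddd
ddddddd
26) ddddddd
dddd^dd
ddddAdA
ddAdAAA
ddAddAd
dddAAdd
ddddddd
ddddddd
ddddddd
27) ddddddd
ddddA>d
ddddAdA
ddAdAAA
ddAddAd
dddAAdd
ddddddd
ddddddd
ddddddd
28) ddddddd
ddddAAd
ddddAvA
ddAdAAA
ddAddAd
dddAAdd
ddddddd
ddddddd
ddddddd
29) ddddddd
ddddAAd
dddd<AA
ddAdAAA
ddAddAd
dddAAdd
ddddddd
ddddddd
ddddddd
30) ddddddd
ddddAAd
dddddAA
ddAdvAA
ddAddAd
dddAAdd
ddddddd
ddddddd
ddddddd
31) ddddddd
ddddAAd
dddddAA
ddAdd>A
ddAddAd
dddAAdd
ddddddd
ddddddd
ddddddd
32) ddddddd
ddddAAd
ddddd^A
ddAdddA
ddAddAd
dddAAdd
ddddddd
ddddddd
ddddddd
33) ddddddd
ddddAAd
dddd<dA
ddAdddA
ddAddAd
dddAAdd
ddddddd
ddddddd
ddddddd
34) ddddddd
dddd^Ad
ddddAdA
ddAdddA
ddAddAd
dddAAdd
ddddddd
ddddddd
ddddddd
35) ddddddd
ddd<dAd
ddddAdA
ddAdddA
ddAddAd
dddAAdd
ddddddd
ddddddd
ddddddd
36) ddd^ddd
dddAdAd
ddddAdA
ddAdddA
ddAddAd
dddAAdd
ddddddd
ddddddd
ddddddd
37) dddA>dd
dddAdAd
ddddAdA
ddAdddA
ddAddAd
dddAAdd
ddddddd
ddddddd
ddddddd

east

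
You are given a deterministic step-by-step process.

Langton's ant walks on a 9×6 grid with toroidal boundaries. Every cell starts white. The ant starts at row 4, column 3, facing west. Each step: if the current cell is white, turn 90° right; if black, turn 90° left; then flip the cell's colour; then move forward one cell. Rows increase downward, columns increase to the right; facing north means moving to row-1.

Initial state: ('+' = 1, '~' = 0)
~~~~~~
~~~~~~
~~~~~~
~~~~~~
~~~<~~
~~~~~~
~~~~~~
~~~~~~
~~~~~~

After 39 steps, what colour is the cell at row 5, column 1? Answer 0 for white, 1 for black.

[0] ~~~~~~
~~~~~~
~~~~~~
~~~~~~
~~~<~~
~~~~~~
~~~~~~
~~~~~~
~~~~~~
[1] ~~~~~~
~~~~~~
~~~~~~
~~~^~~
~~~+~~
~~~~~~
~~~~~~
~~~~~~
~~~~~~
[2] ~~~~~~
~~~~~~
~~~~~~
~~~+>~
~~~+~~
~~~~~~
~~~~~~
~~~~~~
~~~~~~
[3] ~~~~~~
~~~~~~
~~~~~~
~~~++~
~~~+v~
~~~~~~
~~~~~~
~~~~~~
~~~~~~
[4] ~~~~~~
~~~~~~
~~~~~~
~~~++~
~~~<+~
~~~~~~
~~~~~~
~~~~~~
~~~~~~
[5] ~~~~~~
~~~~~~
~~~~~~
~~~++~
~~~~+~
~~~v~~
~~~~~~
~~~~~~
~~~~~~
[6] ~~~~~~
~~~~~~
~~~~~~
~~~++~
~~~~+~
~~<+~~
~~~~~~
~~~~~~
~~~~~~
[7] ~~~~~~
~~~~~~
~~~~~~
~~~++~
~~^~+~
~~++~~
~~~~~~
~~~~~~
~~~~~~
[8] ~~~~~~
~~~~~~
~~~~~~
~~~++~
~~+>+~
~~++~~
~~~~~~
~~~~~~
~~~~~~
[9] ~~~~~~
~~~~~~
~~~~~~
~~~++~
~~+++~
~~+v~~
~~~~~~
~~~~~~
~~~~~~
[10] ~~~~~~
~~~~~~
~~~~~~
~~~++~
~~+++~
~~+~>~
~~~~~~
~~~~~~
~~~~~~
[11] ~~~~~~
~~~~~~
~~~~~~
~~~++~
~~+++~
~~+~+~
~~~~v~
~~~~~~
~~~~~~
[12] ~~~~~~
~~~~~~
~~~~~~
~~~++~
~~+++~
~~+~+~
~~~<+~
~~~~~~
~~~~~~
[13] ~~~~~~
~~~~~~
~~~~~~
~~~++~
~~+++~
~~+^+~
~~~++~
~~~~~~
~~~~~~
[14] ~~~~~~
~~~~~~
~~~~~~
~~~++~
~~+++~
~~++>~
~~~++~
~~~~~~
~~~~~~
[15] ~~~~~~
~~~~~~
~~~~~~
~~~++~
~~++^~
~~++~~
~~~++~
~~~~~~
~~~~~~
[16] ~~~~~~
~~~~~~
~~~~~~
~~~++~
~~+<~~
~~++~~
~~~++~
~~~~~~
~~~~~~
[17] ~~~~~~
~~~~~~
~~~~~~
~~~++~
~~+~~~
~~+v~~
~~~++~
~~~~~~
~~~~~~
[18] ~~~~~~
~~~~~~
~~~~~~
~~~++~
~~+~~~
~~+~>~
~~~++~
~~~~~~
~~~~~~
[19] ~~~~~~
~~~~~~
~~~~~~
~~~++~
~~+~~~
~~+~+~
~~~+v~
~~~~~~
~~~~~~
[20] ~~~~~~
~~~~~~
~~~~~~
~~~++~
~~+~~~
~~+~+~
~~~+~>
~~~~~~
~~~~~~
[21] ~~~~~~
~~~~~~
~~~~~~
~~~++~
~~+~~~
~~+~+~
~~~+~+
~~~~~v
~~~~~~
[22] ~~~~~~
~~~~~~
~~~~~~
~~~++~
~~+~~~
~~+~+~
~~~+~+
~~~~<+
~~~~~~
[23] ~~~~~~
~~~~~~
~~~~~~
~~~++~
~~+~~~
~~+~+~
~~~+^+
~~~~++
~~~~~~
[24] ~~~~~~
~~~~~~
~~~~~~
~~~++~
~~+~~~
~~+~+~
~~~++>
~~~~++
~~~~~~
[25] ~~~~~~
~~~~~~
~~~~~~
~~~++~
~~+~~~
~~+~+^
~~~++~
~~~~++
~~~~~~
[26] ~~~~~~
~~~~~~
~~~~~~
~~~++~
~~+~~~
>~+~++
~~~++~
~~~~++
~~~~~~
[27] ~~~~~~
~~~~~~
~~~~~~
~~~++~
~~+~~~
+~+~++
v~~++~
~~~~++
~~~~~~
[28] ~~~~~~
~~~~~~
~~~~~~
~~~++~
~~+~~~
+~+~++
+~~++<
~~~~++
~~~~~~
[29] ~~~~~~
~~~~~~
~~~~~~
~~~++~
~~+~~~
+~+~+^
+~~+++
~~~~++
~~~~~~
[30] ~~~~~~
~~~~~~
~~~~~~
~~~++~
~~+~~~
+~+~<~
+~~+++
~~~~++
~~~~~~
[31] ~~~~~~
~~~~~~
~~~~~~
~~~++~
~~+~~~
+~+~~~
+~~+v+
~~~~++
~~~~~~
[32] ~~~~~~
~~~~~~
~~~~~~
~~~++~
~~+~~~
+~+~~~
+~~+~>
~~~~++
~~~~~~
[33] ~~~~~~
~~~~~~
~~~~~~
~~~++~
~~+~~~
+~+~~^
+~~+~~
~~~~++
~~~~~~
[34] ~~~~~~
~~~~~~
~~~~~~
~~~++~
~~+~~~
>~+~~+
+~~+~~
~~~~++
~~~~~~
[35] ~~~~~~
~~~~~~
~~~~~~
~~~++~
^~+~~~
~~+~~+
+~~+~~
~~~~++
~~~~~~
[36] ~~~~~~
~~~~~~
~~~~~~
~~~++~
+>+~~~
~~+~~+
+~~+~~
~~~~++
~~~~~~
[37] ~~~~~~
~~~~~~
~~~~~~
~~~++~
+++~~~
~v+~~+
+~~+~~
~~~~++
~~~~~~
[38] ~~~~~~
~~~~~~
~~~~~~
~~~++~
+++~~~
<++~~+
+~~+~~
~~~~++
~~~~~~
[39] ~~~~~~
~~~~~~
~~~~~~
~~~++~
^++~~~
+++~~+
+~~+~~
~~~~++
~~~~~~

1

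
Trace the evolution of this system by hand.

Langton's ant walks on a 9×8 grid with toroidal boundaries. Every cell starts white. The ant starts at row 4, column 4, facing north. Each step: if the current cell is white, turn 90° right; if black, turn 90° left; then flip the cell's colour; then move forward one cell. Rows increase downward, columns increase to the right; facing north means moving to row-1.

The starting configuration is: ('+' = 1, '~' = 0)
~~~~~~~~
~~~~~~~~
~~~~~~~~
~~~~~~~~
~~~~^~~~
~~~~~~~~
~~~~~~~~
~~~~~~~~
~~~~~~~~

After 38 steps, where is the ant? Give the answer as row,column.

[0] ~~~~~~~~
~~~~~~~~
~~~~~~~~
~~~~~~~~
~~~~^~~~
~~~~~~~~
~~~~~~~~
~~~~~~~~
~~~~~~~~
[1] ~~~~~~~~
~~~~~~~~
~~~~~~~~
~~~~~~~~
~~~~+>~~
~~~~~~~~
~~~~~~~~
~~~~~~~~
~~~~~~~~
[2] ~~~~~~~~
~~~~~~~~
~~~~~~~~
~~~~~~~~
~~~~++~~
~~~~~v~~
~~~~~~~~
~~~~~~~~
~~~~~~~~
[3] ~~~~~~~~
~~~~~~~~
~~~~~~~~
~~~~~~~~
~~~~++~~
~~~~<+~~
~~~~~~~~
~~~~~~~~
~~~~~~~~
[4] ~~~~~~~~
~~~~~~~~
~~~~~~~~
~~~~~~~~
~~~~^+~~
~~~~++~~
~~~~~~~~
~~~~~~~~
~~~~~~~~
[5] ~~~~~~~~
~~~~~~~~
~~~~~~~~
~~~~~~~~
~~~<~+~~
~~~~++~~
~~~~~~~~
~~~~~~~~
~~~~~~~~
[6] ~~~~~~~~
~~~~~~~~
~~~~~~~~
~~~^~~~~
~~~+~+~~
~~~~++~~
~~~~~~~~
~~~~~~~~
~~~~~~~~
[7] ~~~~~~~~
~~~~~~~~
~~~~~~~~
~~~+>~~~
~~~+~+~~
~~~~++~~
~~~~~~~~
~~~~~~~~
~~~~~~~~
[8] ~~~~~~~~
~~~~~~~~
~~~~~~~~
~~~++~~~
~~~+v+~~
~~~~++~~
~~~~~~~~
~~~~~~~~
~~~~~~~~
[9] ~~~~~~~~
~~~~~~~~
~~~~~~~~
~~~++~~~
~~~<++~~
~~~~++~~
~~~~~~~~
~~~~~~~~
~~~~~~~~
[10] ~~~~~~~~
~~~~~~~~
~~~~~~~~
~~~++~~~
~~~~++~~
~~~v++~~
~~~~~~~~
~~~~~~~~
~~~~~~~~
[11] ~~~~~~~~
~~~~~~~~
~~~~~~~~
~~~++~~~
~~~~++~~
~~<+++~~
~~~~~~~~
~~~~~~~~
~~~~~~~~
[12] ~~~~~~~~
~~~~~~~~
~~~~~~~~
~~~++~~~
~~^~++~~
~~++++~~
~~~~~~~~
~~~~~~~~
~~~~~~~~
[13] ~~~~~~~~
~~~~~~~~
~~~~~~~~
~~~++~~~
~~+>++~~
~~++++~~
~~~~~~~~
~~~~~~~~
~~~~~~~~
[14] ~~~~~~~~
~~~~~~~~
~~~~~~~~
~~~++~~~
~~++++~~
~~+v++~~
~~~~~~~~
~~~~~~~~
~~~~~~~~
[15] ~~~~~~~~
~~~~~~~~
~~~~~~~~
~~~++~~~
~~++++~~
~~+~>+~~
~~~~~~~~
~~~~~~~~
~~~~~~~~
[16] ~~~~~~~~
~~~~~~~~
~~~~~~~~
~~~++~~~
~~++^+~~
~~+~~+~~
~~~~~~~~
~~~~~~~~
~~~~~~~~
[17] ~~~~~~~~
~~~~~~~~
~~~~~~~~
~~~++~~~
~~+<~+~~
~~+~~+~~
~~~~~~~~
~~~~~~~~
~~~~~~~~
[18] ~~~~~~~~
~~~~~~~~
~~~~~~~~
~~~++~~~
~~+~~+~~
~~+v~+~~
~~~~~~~~
~~~~~~~~
~~~~~~~~
[19] ~~~~~~~~
~~~~~~~~
~~~~~~~~
~~~++~~~
~~+~~+~~
~~<+~+~~
~~~~~~~~
~~~~~~~~
~~~~~~~~
[20] ~~~~~~~~
~~~~~~~~
~~~~~~~~
~~~++~~~
~~+~~+~~
~~~+~+~~
~~v~~~~~
~~~~~~~~
~~~~~~~~
[21] ~~~~~~~~
~~~~~~~~
~~~~~~~~
~~~++~~~
~~+~~+~~
~~~+~+~~
~<+~~~~~
~~~~~~~~
~~~~~~~~
[22] ~~~~~~~~
~~~~~~~~
~~~~~~~~
~~~++~~~
~~+~~+~~
~^~+~+~~
~++~~~~~
~~~~~~~~
~~~~~~~~
[23] ~~~~~~~~
~~~~~~~~
~~~~~~~~
~~~++~~~
~~+~~+~~
~+>+~+~~
~++~~~~~
~~~~~~~~
~~~~~~~~
[24] ~~~~~~~~
~~~~~~~~
~~~~~~~~
~~~++~~~
~~+~~+~~
~+++~+~~
~+v~~~~~
~~~~~~~~
~~~~~~~~
[25] ~~~~~~~~
~~~~~~~~
~~~~~~~~
~~~++~~~
~~+~~+~~
~+++~+~~
~+~>~~~~
~~~~~~~~
~~~~~~~~
[26] ~~~~~~~~
~~~~~~~~
~~~~~~~~
~~~++~~~
~~+~~+~~
~+++~+~~
~+~+~~~~
~~~v~~~~
~~~~~~~~
[27] ~~~~~~~~
~~~~~~~~
~~~~~~~~
~~~++~~~
~~+~~+~~
~+++~+~~
~+~+~~~~
~~<+~~~~
~~~~~~~~
[28] ~~~~~~~~
~~~~~~~~
~~~~~~~~
~~~++~~~
~~+~~+~~
~+++~+~~
~+^+~~~~
~~++~~~~
~~~~~~~~
[29] ~~~~~~~~
~~~~~~~~
~~~~~~~~
~~~++~~~
~~+~~+~~
~+++~+~~
~++>~~~~
~~++~~~~
~~~~~~~~
[30] ~~~~~~~~
~~~~~~~~
~~~~~~~~
~~~++~~~
~~+~~+~~
~++^~+~~
~++~~~~~
~~++~~~~
~~~~~~~~
[31] ~~~~~~~~
~~~~~~~~
~~~~~~~~
~~~++~~~
~~+~~+~~
~+<~~+~~
~++~~~~~
~~++~~~~
~~~~~~~~
[32] ~~~~~~~~
~~~~~~~~
~~~~~~~~
~~~++~~~
~~+~~+~~
~+~~~+~~
~+v~~~~~
~~++~~~~
~~~~~~~~
[33] ~~~~~~~~
~~~~~~~~
~~~~~~~~
~~~++~~~
~~+~~+~~
~+~~~+~~
~+~>~~~~
~~++~~~~
~~~~~~~~
[34] ~~~~~~~~
~~~~~~~~
~~~~~~~~
~~~++~~~
~~+~~+~~
~+~~~+~~
~+~+~~~~
~~+v~~~~
~~~~~~~~
[35] ~~~~~~~~
~~~~~~~~
~~~~~~~~
~~~++~~~
~~+~~+~~
~+~~~+~~
~+~+~~~~
~~+~>~~~
~~~~~~~~
[36] ~~~~~~~~
~~~~~~~~
~~~~~~~~
~~~++~~~
~~+~~+~~
~+~~~+~~
~+~+~~~~
~~+~+~~~
~~~~v~~~
[37] ~~~~~~~~
~~~~~~~~
~~~~~~~~
~~~++~~~
~~+~~+~~
~+~~~+~~
~+~+~~~~
~~+~+~~~
~~~<+~~~
[38] ~~~~~~~~
~~~~~~~~
~~~~~~~~
~~~++~~~
~~+~~+~~
~+~~~+~~
~+~+~~~~
~~+^+~~~
~~~++~~~

7,3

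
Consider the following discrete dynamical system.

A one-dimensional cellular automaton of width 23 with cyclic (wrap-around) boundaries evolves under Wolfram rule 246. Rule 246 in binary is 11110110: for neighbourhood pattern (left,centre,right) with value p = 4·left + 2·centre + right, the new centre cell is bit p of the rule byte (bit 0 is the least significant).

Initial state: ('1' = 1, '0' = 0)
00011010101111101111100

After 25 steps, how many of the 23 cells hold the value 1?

19

k=0  00011010101111101111100
k=1  00101111110111110111110
k=2  01110111111011111011111
k=3  10111011111101111101111
k=4  11011101111110111110111
k=5  11101110111111011111011
k=6  11110111011111101111101
k=7  11111011101111110111110
k=8  01111101110111111011111
k=9  10111110111011111101111
k=10  11011111011101111110111
k=11  11101111101110111111011
k=12  11110111110111011111101
k=13  11111011111011101111110
k=14  01111101111101110111111
k=15  10111110111110111011111
k=16  11011111011111011101111
k=17  11101111101111101110111
k=18  11110111110111110111011
k=19  11111011111011111011101
k=20  11111101111101111101110
k=21  01111110111110111110111
k=22  10111111011111011111011
k=23  11011111101111101111101
k=24  11101111110111110111110
k=25  01110111111011111011111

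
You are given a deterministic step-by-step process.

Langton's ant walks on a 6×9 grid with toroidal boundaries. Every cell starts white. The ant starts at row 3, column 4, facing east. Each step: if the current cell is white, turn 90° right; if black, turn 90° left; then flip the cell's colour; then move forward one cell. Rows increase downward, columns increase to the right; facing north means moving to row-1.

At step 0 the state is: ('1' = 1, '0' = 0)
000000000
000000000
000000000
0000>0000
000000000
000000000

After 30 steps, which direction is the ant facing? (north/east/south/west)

east

k=0  000000000
000000000
000000000
0000>0000
000000000
000000000
k=1  000000000
000000000
000000000
000010000
0000v0000
000000000
k=2  000000000
000000000
000000000
000010000
000<10000
000000000
k=3  000000000
000000000
000000000
000^10000
000110000
000000000
k=4  000000000
000000000
000000000
0001>0000
000110000
000000000
k=5  000000000
000000000
0000^0000
000100000
000110000
000000000
k=6  000000000
000000000
00001>000
000100000
000110000
000000000
k=7  000000000
000000000
000011000
00010v000
000110000
000000000
k=8  000000000
000000000
000011000
0001<1000
000110000
000000000
k=9  000000000
000000000
0000^1000
000111000
000110000
000000000
k=10  000000000
000000000
000<01000
000111000
000110000
000000000
k=11  000000000
000^00000
000101000
000111000
000110000
000000000
k=12  000000000
0001>0000
000101000
000111000
000110000
000000000
k=13  000000000
000110000
0001v1000
000111000
000110000
000000000
k=14  000000000
000110000
000<11000
000111000
000110000
000000000
k=15  000000000
000110000
000011000
000v11000
000110000
000000000
k=16  000000000
000110000
000011000
0000>1000
000110000
000000000
k=17  000000000
000110000
0000^1000
000001000
000110000
000000000
k=18  000000000
000110000
000<01000
000001000
000110000
000000000
k=19  000000000
000^10000
000101000
000001000
000110000
000000000
k=20  000000000
00<010000
000101000
000001000
000110000
000000000
k=21  00^000000
001010000
000101000
000001000
000110000
000000000
k=22  001>00000
001010000
000101000
000001000
000110000
000000000
k=23  001100000
001v10000
000101000
000001000
000110000
000000000
k=24  001100000
00<110000
000101000
000001000
000110000
000000000
k=25  001100000
000110000
00v101000
000001000
000110000
000000000
k=26  001100000
000110000
0<1101000
000001000
000110000
000000000
k=27  001100000
0^0110000
011101000
000001000
000110000
000000000
k=28  001100000
01>110000
011101000
000001000
000110000
000000000
k=29  001100000
011110000
01v101000
000001000
000110000
000000000
k=30  001100000
011110000
010>01000
000001000
000110000
000000000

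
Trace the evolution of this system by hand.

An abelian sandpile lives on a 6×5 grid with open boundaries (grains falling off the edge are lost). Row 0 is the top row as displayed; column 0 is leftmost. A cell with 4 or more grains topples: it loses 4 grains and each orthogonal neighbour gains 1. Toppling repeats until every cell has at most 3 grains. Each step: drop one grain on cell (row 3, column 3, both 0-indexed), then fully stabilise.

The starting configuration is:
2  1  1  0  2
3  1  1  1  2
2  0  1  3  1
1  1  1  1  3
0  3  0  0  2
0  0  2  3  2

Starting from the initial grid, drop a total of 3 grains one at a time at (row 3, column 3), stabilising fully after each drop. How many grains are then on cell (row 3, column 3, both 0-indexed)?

2

gen 0: 2  1  1  0  2
3  1  1  1  2
2  0  1  3  1
1  1  1  1  3
0  3  0  0  2
0  0  2  3  2
gen 1: 2  1  1  0  2
3  1  1  1  2
2  0  1  3  1
1  1  1  2  3
0  3  0  0  2
0  0  2  3  2
gen 2: 2  1  1  0  2
3  1  1  1  2
2  0  1  3  1
1  1  1  3  3
0  3  0  0  2
0  0  2  3  2
gen 3: 2  1  1  0  2
3  1  1  2  2
2  0  2  0  3
1  1  2  2  0
0  3  0  1  3
0  0  2  3  2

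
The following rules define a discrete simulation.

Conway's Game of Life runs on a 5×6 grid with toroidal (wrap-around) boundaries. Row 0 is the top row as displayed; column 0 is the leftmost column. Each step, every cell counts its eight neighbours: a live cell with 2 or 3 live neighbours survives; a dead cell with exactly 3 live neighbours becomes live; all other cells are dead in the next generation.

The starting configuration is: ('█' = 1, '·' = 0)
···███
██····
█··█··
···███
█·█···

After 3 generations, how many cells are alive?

2

[0] ···███
██····
█··█··
···███
█·█···
[1] ··████
████··
████··
██████
█·█···
[2] ····██
······
······
····█·
······
[3] ······
······
······
······
····██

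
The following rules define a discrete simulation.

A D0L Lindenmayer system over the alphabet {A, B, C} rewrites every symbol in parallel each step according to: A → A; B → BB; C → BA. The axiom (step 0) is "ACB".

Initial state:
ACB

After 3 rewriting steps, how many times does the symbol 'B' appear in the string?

12

k=0  ACB
k=1  ABABB
k=2  ABBABBBB
k=3  ABBBBABBBBBBBB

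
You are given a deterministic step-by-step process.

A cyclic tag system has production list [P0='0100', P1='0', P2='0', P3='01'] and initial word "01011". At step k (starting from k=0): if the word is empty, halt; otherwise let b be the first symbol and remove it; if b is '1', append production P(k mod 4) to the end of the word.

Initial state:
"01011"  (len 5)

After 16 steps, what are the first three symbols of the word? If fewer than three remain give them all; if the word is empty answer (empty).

0) "01011"  (len 5)
1) "1011"  (len 4)
2) "0110"  (len 4)
3) "110"  (len 3)
4) "1001"  (len 4)
5) "0010100"  (len 7)
6) "010100"  (len 6)
7) "10100"  (len 5)
8) "010001"  (len 6)
9) "10001"  (len 5)
10) "00010"  (len 5)
11) "0010"  (len 4)
12) "010"  (len 3)
13) "10"  (len 2)
14) "00"  (len 2)
15) "0"  (len 1)
16) (halted — word empty)

(empty)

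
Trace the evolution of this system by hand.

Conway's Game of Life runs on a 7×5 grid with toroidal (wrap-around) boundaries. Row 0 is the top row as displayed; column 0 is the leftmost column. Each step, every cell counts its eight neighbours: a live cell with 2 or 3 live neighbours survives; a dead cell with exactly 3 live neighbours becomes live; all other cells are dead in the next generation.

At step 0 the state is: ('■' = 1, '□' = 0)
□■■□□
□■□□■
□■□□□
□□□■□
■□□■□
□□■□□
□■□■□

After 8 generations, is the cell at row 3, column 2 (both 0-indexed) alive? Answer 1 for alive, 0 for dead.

1

0) □■■□□
□■□□■
□■□□□
□□□■□
■□□■□
□□■□□
□■□■□
1) □■□■□
□■□□□
■□■□□
□□■□■
□□■■■
□■■■■
□■□■□
2) ■■□□□
■■□□□
■□■■□
■□■□■
□□□□□
□■□□□
□■□□□
3) □□■□□
□□□□□
□□■■□
■□■□■
■■□□□
□□□□□
□■■□□
4) □■■□□
□□■■□
□■■■■
■□■□■
■■□□■
■□■□□
□■■□□
5) □□□□□
■□□□■
□□□□□
□□□□□
□□■□□
□□■■■
■□□■□
6) ■□□□□
□□□□□
□□□□□
□□□□□
□□■□□
□■■□■
□□■■□
7) □□□□□
□□□□□
□□□□□
□□□□□
□■■■□
□■□□□
■□■■■
8) □□□■■
□□□□□
□□□□□
□□■□□
□■■□□
□□□□□
■■■■■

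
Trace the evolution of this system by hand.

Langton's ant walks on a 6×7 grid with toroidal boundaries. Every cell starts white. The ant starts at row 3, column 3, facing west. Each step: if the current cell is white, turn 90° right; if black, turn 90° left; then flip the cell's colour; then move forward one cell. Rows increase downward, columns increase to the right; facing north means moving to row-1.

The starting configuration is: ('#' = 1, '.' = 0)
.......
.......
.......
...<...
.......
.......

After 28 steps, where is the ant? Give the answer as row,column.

5,5

gen 0: .......
.......
.......
...<...
.......
.......
gen 1: .......
.......
...^...
...#...
.......
.......
gen 2: .......
.......
...#>..
...#...
.......
.......
gen 3: .......
.......
...##..
...#v..
.......
.......
gen 4: .......
.......
...##..
...<#..
.......
.......
gen 5: .......
.......
...##..
....#..
...v...
.......
gen 6: .......
.......
...##..
....#..
..<#...
.......
gen 7: .......
.......
...##..
..^.#..
..##...
.......
gen 8: .......
.......
...##..
..#>#..
..##...
.......
gen 9: .......
.......
...##..
..###..
..#v...
.......
gen 10: .......
.......
...##..
..###..
..#.>..
.......
gen 11: .......
.......
...##..
..###..
..#.#..
....v..
gen 12: .......
.......
...##..
..###..
..#.#..
...<#..
gen 13: .......
.......
...##..
..###..
..#^#..
...##..
gen 14: .......
.......
...##..
..###..
..##>..
...##..
gen 15: .......
.......
...##..
..##^..
..##...
...##..
gen 16: .......
.......
...##..
..#<...
..##...
...##..
gen 17: .......
.......
...##..
..#....
..#v...
...##..
gen 18: .......
.......
...##..
..#....
..#.>..
...##..
gen 19: .......
.......
...##..
..#....
..#.#..
...#v..
gen 20: .......
.......
...##..
..#....
..#.#..
...#.>.
gen 21: .....v.
.......
...##..
..#....
..#.#..
...#.#.
gen 22: ....<#.
.......
...##..
..#....
..#.#..
...#.#.
gen 23: ....##.
.......
...##..
..#....
..#.#..
...#^#.
gen 24: ....##.
.......
...##..
..#....
..#.#..
...##>.
gen 25: ....##.
.......
...##..
..#....
..#.#^.
...##..
gen 26: ....##.
.......
...##..
..#....
..#.##>
...##..
gen 27: ....##.
.......
...##..
..#....
..#.###
...##.v
gen 28: ....##.
.......
...##..
..#....
..#.###
...##<#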